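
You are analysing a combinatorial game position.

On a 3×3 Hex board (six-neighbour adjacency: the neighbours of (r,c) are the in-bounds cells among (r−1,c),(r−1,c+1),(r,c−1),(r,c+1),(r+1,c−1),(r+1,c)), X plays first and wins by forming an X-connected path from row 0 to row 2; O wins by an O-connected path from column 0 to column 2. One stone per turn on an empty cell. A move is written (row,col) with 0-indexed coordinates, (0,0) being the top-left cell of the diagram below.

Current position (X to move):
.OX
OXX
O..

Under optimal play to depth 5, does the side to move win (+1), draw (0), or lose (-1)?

value(.OX/OXX/O.., X) = +1

ply 1, X at .OX/OXX/O.. | (0,0)=+1→XOX/OXX/O..*; (2,1)=+1→.OX/OXX/OX.; (2,2)=+1→.OX/OXX/O.X
ply 2, O at XOX/OXX/O.. | (2,1)=-1→XOX/OXX/OO.*; (2,2)=-1→XOX/OXX/O.O
ply 3, X at XOX/OXX/OO. | (2,2)=+1→XOX/OXX/OOX*
ply 4: XOX/OXX/OOX is terminal -1 (O); from .OX/OXX/O.. depth 5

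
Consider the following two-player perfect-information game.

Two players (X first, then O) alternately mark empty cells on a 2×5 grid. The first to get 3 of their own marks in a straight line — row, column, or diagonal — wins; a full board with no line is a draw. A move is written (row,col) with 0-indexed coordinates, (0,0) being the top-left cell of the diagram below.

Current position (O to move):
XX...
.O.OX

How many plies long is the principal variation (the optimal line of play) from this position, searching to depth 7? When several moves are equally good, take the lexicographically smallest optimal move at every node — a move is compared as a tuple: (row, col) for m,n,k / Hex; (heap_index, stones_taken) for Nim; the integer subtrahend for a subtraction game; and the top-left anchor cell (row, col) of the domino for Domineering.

ply 1, O at XX.../.O.OX | (0,2)=+0→XXO../.O.OX; (0,3)=-1→XX.O./.O.OX; (0,4)=-1→XX..O/.O.OX; (1,0)=-1→XX.../OO.OX; (1,2)=+1→XX.../.OOOX*
ply 2: XX.../.OOOX is terminal -1 (X); from XX.../.O.OX depth 7

PV length from [XX.../.O.OX]: 1 ply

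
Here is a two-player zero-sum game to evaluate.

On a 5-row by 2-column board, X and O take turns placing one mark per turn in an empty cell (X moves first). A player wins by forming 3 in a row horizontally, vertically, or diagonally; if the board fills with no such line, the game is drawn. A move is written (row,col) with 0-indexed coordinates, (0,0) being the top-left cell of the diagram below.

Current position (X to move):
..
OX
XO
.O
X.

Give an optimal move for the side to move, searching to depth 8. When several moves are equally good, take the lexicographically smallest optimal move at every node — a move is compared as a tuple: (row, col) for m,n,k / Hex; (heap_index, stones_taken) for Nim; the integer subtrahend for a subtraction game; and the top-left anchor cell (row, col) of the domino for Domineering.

[../OX/XO/.O/X.] X move#1: (0,0):-1/X./OX/XO/.O/X., (0,1):-1/.X/OX/XO/.O/X., (3,0):+1/../OX/XO/XO/X.*, (4,1):+0/../OX/XO/.O/XX
[../OX/XO/XO/X.] end (terminal -1, O#2); searched ../OX/XO/.O/X. to 8

X's best at [../OX/XO/.O/X.]: (3,0)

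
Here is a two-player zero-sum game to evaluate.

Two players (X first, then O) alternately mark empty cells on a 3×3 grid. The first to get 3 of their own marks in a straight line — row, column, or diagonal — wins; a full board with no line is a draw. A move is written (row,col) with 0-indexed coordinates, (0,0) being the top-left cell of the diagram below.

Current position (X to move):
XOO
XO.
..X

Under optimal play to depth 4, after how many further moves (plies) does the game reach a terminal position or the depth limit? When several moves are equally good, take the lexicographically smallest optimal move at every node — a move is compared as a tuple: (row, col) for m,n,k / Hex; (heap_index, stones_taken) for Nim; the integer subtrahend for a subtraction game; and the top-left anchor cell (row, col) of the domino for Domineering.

[XOO/XO./..X] X move#1: (1,2):-1/XOO/XOX/..X, (2,0):+1/XOO/XO./X.X*, (2,1):-1/XOO/XO./.XX
[XOO/XO./X.X] end (terminal -1, O#2); searched XOO/XO./..X to 4

PV length from [XOO/XO./..X]: 1 ply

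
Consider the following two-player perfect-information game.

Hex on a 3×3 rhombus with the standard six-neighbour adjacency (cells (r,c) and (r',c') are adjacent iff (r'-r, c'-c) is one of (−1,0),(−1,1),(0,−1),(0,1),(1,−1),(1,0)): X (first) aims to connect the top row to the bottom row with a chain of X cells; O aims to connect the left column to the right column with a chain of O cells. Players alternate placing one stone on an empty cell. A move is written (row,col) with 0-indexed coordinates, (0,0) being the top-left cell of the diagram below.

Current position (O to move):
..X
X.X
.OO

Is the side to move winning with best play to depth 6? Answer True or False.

[..X/X.X/.OO] O move#1: (0,0):-1/O.X/X.X/.OO, (0,1):-1/.OX/X.X/.OO, (1,1):-1/..X/XOX/.OO, (2,0):+1/..X/X.X/OOO*
[..X/X.X/OOO] end (terminal -1, X#2); searched ..X/X.X/.OO to 6

O winning at [..X/X.X/.OO]: True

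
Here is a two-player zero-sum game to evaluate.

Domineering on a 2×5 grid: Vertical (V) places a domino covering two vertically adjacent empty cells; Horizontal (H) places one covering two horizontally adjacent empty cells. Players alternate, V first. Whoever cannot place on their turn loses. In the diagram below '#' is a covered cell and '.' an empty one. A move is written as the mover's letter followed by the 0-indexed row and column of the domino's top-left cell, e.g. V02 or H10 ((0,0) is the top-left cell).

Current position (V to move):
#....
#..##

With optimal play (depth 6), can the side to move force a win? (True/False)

p1 V@[#..../#..##]: V01[##.../##.##]-1 V02[#.#../#.###]+1*
p2 H@[#.#../#.###]: H03[#.###/#.###]-1*
p3 V@[#.###/#.###]: V01[#####/#####]+1*
p4 H@[#####/#####] terminal -1; root [#..../#..##] d6

V winning at [#..../#..##]: True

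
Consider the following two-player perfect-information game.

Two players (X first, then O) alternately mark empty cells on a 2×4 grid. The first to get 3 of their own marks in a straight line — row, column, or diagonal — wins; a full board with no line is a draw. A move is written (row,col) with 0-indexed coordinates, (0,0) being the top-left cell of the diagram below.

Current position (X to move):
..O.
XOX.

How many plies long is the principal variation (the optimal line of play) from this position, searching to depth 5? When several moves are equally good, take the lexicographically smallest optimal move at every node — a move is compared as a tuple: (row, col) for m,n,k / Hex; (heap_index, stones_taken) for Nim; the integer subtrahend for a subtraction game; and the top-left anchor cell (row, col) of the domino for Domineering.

PV length from [..O./XOX.]: 4 plies

[..O./XOX.] X move#1: (0,0):+0/X.O./XOX.*, (0,1):+0/.XO./XOX., (0,3):+0/..OX/XOX., (1,3):-1/..O./XOXX
[X.O./XOX.] O move#2: (0,1):+0/XOO./XOX.*, (0,3):+0/X.OO/XOX., (1,3):+0/X.O./XOXO
[XOO./XOX.] X move#3: (0,3):+0/XOOX/XOX.*, (1,3):-1/XOO./XOXX
[XOOX/XOX.] O move#4: (1,3):+0/XOOX/XOXO*
[XOOX/XOXO] end (terminal +0, X#5); searched ..O./XOX. to 5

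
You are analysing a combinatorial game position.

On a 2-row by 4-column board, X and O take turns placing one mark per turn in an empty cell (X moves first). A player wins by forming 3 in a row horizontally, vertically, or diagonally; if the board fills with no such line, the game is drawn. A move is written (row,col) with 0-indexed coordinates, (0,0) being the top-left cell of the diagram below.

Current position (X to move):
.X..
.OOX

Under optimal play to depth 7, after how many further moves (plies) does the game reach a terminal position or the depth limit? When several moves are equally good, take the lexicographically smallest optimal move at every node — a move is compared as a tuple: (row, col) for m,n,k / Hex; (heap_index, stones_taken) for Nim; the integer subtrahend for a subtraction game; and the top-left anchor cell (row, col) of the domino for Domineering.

PV length from [.X../.OOX]: 4 plies

p1 X@[.X../.OOX]: (0,0)[XX../.OOX]-1 (0,2)[.XX./.OOX]-1 (0,3)[.X.X/.OOX]-1 (1,0)[.X../XOOX]+0*
p2 O@[.X../XOOX]: (0,0)[OX../XOOX]+0* (0,2)[.XO./XOOX]+0 (0,3)[.X.O/XOOX]+0
p3 X@[OX../XOOX]: (0,2)[OXX./XOOX]+0* (0,3)[OX.X/XOOX]+0
p4 O@[OXX./XOOX]: (0,3)[OXXO/XOOX]+0*
p5 X@[OXXO/XOOX] terminal +0; root [.X../.OOX] d7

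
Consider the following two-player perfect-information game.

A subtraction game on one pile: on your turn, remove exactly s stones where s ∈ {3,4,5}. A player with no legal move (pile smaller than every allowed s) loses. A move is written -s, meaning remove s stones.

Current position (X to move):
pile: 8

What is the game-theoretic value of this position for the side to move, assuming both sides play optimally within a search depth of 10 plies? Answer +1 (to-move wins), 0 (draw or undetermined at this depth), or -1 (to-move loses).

ply 1, X at 8 | -3=-1→5*; -4=-1→4; -5=-1→3
ply 2, O at 5 | -3=+1→2*; -4=+1→1; -5=+1→0
ply 3: 2 is terminal -1 (X); from 8 depth 10

value(8, X) = -1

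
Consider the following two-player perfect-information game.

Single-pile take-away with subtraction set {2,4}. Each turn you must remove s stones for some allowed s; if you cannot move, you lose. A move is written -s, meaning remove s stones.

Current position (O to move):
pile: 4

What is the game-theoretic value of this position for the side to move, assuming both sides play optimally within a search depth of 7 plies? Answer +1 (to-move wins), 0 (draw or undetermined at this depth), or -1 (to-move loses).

ply 1, O at 4 | -2=-1→2; -4=+1→0*
ply 2: 0 is terminal -1 (X); from 4 depth 7

value(4, O) = +1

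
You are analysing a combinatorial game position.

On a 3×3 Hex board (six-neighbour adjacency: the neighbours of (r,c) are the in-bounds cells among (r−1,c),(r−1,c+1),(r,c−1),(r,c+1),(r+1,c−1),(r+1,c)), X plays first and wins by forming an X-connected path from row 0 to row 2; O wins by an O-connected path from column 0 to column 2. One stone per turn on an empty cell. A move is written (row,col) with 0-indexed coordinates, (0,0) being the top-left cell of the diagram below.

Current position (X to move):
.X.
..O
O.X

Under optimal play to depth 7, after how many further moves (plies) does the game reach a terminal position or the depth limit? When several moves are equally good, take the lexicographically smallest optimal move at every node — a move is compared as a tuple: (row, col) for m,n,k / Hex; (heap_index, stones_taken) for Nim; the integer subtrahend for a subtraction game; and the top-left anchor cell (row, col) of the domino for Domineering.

ply 1, X at .X./..O/O.X | (0,0)=-1→XX./..O/O.X*; (0,2)=-1→.XX/..O/O.X; (1,0)=-1→.X./X.O/O.X; (1,1)=-1→.X./.XO/O.X; (2,1)=-1→.X./..O/OXX
ply 2, O at XX./..O/O.X | (0,2)=+1→XXO/..O/O.X*; (1,0)=+1→XX./O.O/O.X; (1,1)=+1→XX./.OO/O.X; (2,1)=+1→XX./..O/OOX
ply 3, X at XXO/..O/O.X | (1,0)=-1→XXO/X.O/O.X*; (1,1)=-1→XXO/.XO/O.X; (2,1)=-1→XXO/..O/OXX
ply 4, O at XXO/X.O/O.X | (1,1)=+1→XXO/XOO/O.X*; (2,1)=+1→XXO/X.O/OOX
ply 5: XXO/XOO/O.X is terminal -1 (X); from .X./..O/O.X depth 7

PV length from [.X./..O/O.X]: 4 plies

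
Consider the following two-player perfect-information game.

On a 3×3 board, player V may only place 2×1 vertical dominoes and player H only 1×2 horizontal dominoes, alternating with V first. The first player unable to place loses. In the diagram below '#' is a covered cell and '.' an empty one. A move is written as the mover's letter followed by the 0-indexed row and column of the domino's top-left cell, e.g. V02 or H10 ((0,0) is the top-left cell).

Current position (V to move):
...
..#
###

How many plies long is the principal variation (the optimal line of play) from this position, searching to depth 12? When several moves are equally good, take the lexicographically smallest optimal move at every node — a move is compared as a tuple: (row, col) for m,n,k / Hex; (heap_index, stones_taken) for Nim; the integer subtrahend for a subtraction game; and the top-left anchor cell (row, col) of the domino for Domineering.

[.../..#/###] V move#1: V00:-1/#../#.#/###, V01:+1/.#./.##/###*
[.#./.##/###] end (terminal -1, H#2); searched .../..#/### to 12

PV length from [.../..#/###]: 1 ply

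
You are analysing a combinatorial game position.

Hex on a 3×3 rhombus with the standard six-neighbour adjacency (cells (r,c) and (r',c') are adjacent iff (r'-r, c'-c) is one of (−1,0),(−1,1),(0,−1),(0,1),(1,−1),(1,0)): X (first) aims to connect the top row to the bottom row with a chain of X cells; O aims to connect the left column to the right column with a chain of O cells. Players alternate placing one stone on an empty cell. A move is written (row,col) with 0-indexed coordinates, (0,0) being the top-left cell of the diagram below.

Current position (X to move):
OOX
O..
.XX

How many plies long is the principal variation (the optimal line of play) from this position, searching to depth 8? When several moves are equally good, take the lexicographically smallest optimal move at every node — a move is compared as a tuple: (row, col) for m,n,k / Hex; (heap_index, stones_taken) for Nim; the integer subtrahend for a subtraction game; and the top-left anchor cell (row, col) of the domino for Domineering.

ply 1, X at OOX/O../.XX | (1,1)=+1→OOX/OX./.XX*; (1,2)=+1→OOX/O.X/.XX; (2,0)=+1→OOX/O../XXX
ply 2: OOX/OX./.XX is terminal -1 (O); from OOX/O../.XX depth 8

PV length from [OOX/O../.XX]: 1 ply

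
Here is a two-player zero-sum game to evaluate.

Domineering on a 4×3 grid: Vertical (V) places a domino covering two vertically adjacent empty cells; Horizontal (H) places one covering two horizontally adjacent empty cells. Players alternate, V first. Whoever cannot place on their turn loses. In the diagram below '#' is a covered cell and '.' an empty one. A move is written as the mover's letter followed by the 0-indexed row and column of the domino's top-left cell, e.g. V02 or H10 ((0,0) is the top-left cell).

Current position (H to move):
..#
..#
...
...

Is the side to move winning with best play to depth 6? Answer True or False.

ply 1, H at ..#/..#/.../... | H00=-1→###/..#/.../...*; H10=-1→..#/###/.../...; H20=-1→..#/..#/##./...; H21=-1→..#/..#/.##/...; H30=-1→..#/..#/.../##.; H31=-1→..#/..#/.../.##
ply 2, V at ###/..#/.../... | V10=-1→###/#.#/#../...; V11=+1→###/.##/.#./...*; V20=-1→###/..#/#../#..; V21=+1→###/..#/.#./.#.; V22=-1→###/..#/..#/..#
ply 3, H at ###/.##/.#./... | H30=-1→###/.##/.#./##.*; H31=-1→###/.##/.#./.##
ply 4, V at ###/.##/.#./##. | V10=+1→###/###/##./##.*; V22=+1→###/.##/.##/###
ply 5: ###/###/##./##. is terminal -1 (H); from ..#/..#/.../... depth 6

H winning at [..#/..#/.../...]: False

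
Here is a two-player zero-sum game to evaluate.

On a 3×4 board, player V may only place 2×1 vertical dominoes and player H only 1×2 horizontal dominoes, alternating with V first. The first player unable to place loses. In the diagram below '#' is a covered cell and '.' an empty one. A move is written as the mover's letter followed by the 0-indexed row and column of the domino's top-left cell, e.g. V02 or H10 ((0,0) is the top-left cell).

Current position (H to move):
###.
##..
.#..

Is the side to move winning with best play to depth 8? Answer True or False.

ply 1, H at ###./##../.#.. | H12=+1→###./####/.#..*; H22=-1→###./##../.###
ply 2: ###./####/.#.. is terminal -1 (V); from ###./##../.#.. depth 8

H winning at [###./##../.#..]: True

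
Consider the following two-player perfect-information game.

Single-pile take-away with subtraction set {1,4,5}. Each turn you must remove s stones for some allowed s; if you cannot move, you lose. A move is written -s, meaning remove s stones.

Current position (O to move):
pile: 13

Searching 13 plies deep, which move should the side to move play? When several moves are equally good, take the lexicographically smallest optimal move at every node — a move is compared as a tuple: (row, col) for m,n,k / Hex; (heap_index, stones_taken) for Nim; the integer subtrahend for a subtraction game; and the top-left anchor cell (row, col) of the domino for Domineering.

O's best at [13]: -5

p1 O@[13]: -1[12]-1 -4[9]-1 -5[8]+1*
p2 X@[8]: -1[7]-1* -4[4]-1 -5[3]-1
p3 O@[7]: -1[6]-1 -4[3]-1 -5[2]+1*
p4 X@[2]: -1[1]-1*
p5 O@[1]: -1[0]+1*
p6 X@[0] terminal -1; root [13] d13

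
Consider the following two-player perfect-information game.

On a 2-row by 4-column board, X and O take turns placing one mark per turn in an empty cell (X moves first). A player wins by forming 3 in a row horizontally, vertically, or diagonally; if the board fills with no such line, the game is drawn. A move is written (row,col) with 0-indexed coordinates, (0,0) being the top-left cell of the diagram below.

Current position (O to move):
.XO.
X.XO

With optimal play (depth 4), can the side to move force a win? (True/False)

O winning at [.XO./X.XO]: False

[.XO./X.XO] O move#1: (0,0):-1/OXO./X.XO, (0,3):-1/.XOO/X.XO, (1,1):+0/.XO./XOXO*
[.XO./XOXO] X move#2: (0,0):+0/XXO./XOXO*, (0,3):+0/.XOX/XOXO
[XXO./XOXO] O move#3: (0,3):+0/XXOO/XOXO*
[XXOO/XOXO] end (terminal +0, X#4); searched .XO./X.XO to 4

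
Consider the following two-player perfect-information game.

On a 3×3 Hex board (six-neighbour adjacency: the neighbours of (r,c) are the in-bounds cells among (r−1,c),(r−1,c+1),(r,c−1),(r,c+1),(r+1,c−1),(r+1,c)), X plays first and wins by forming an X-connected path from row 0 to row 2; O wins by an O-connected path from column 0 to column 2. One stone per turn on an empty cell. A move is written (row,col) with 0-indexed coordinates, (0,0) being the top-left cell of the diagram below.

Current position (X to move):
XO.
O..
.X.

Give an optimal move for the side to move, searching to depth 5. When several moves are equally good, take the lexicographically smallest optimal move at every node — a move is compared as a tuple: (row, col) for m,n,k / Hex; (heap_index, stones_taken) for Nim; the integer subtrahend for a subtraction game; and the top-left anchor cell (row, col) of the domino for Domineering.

p1 X@[XO./O../.X.]: (0,2)[XOX/O../.X.]+1* (1,1)[XO./OX./.X.]-1 (1,2)[XO./O.X/.X.]-1 (2,0)[XO./O../XX.]-1 (2,2)[XO./O../.XX]-1
p2 O@[XOX/O../.X.]: (1,1)[XOX/OO./.X.]-1* (1,2)[XOX/O.O/.X.]-1 (2,0)[XOX/O../OX.]-1 (2,2)[XOX/O../.XO]-1
p3 X@[XOX/OO./.X.]: (1,2)[XOX/OOX/.X.]+1* (2,0)[XOX/OO./XX.]-1 (2,2)[XOX/OO./.XX]-1
p4 O@[XOX/OOX/.X.] terminal -1; root [XO./O../.X.] d5

X's best at [XO./O../.X.]: (0,2)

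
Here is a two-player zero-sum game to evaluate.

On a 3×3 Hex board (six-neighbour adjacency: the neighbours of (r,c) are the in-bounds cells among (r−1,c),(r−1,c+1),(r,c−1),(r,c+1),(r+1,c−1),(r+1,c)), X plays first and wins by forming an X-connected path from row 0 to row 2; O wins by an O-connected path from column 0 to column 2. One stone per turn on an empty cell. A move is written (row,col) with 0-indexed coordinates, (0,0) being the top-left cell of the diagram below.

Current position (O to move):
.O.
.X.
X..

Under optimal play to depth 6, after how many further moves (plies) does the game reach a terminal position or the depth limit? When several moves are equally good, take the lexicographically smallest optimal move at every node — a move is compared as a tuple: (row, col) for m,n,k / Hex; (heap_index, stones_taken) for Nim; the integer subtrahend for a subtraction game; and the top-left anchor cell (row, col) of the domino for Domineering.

PV length from [.O./.X./X..]: 3 plies

p1 O@[.O./.X./X..]: (0,0)[OO./.X./X..]-1 (0,2)[.OO/.X./X..]+1* (1,0)[.O./OX./X..]-1 (1,2)[.O./.XO/X..]-1 (2,1)[.O./.X./XO.]-1 (2,2)[.O./.X./X.O]-1
p2 X@[.OO/.X./X..]: (0,0)[XOO/.X./X..]-1* (1,0)[.OO/XX./X..]-1 (1,2)[.OO/.XX/X..]-1 (2,1)[.OO/.X./XX.]-1 (2,2)[.OO/.X./X.X]-1
p3 O@[XOO/.X./X..]: (1,0)[XOO/OX./X..]+1* (1,2)[XOO/.XO/X..]-1 (2,1)[XOO/.X./XO.]-1 (2,2)[XOO/.X./X.O]-1
p4 X@[XOO/OX./X..] terminal -1; root [.O./.X./X..] d6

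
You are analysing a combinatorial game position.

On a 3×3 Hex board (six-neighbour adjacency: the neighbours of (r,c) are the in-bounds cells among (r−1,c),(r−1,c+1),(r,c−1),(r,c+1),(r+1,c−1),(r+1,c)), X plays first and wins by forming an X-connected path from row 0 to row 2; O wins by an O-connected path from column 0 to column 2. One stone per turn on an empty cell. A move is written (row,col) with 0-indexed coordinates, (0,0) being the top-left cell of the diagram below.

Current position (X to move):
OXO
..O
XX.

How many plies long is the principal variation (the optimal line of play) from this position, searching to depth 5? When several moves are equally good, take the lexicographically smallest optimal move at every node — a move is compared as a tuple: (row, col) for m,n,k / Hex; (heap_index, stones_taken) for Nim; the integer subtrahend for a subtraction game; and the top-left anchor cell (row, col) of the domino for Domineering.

[OXO/..O/XX.] X move#1: (1,0):+1/OXO/X.O/XX.*, (1,1):+1/OXO/.XO/XX., (2,2):+1/OXO/..O/XXX
[OXO/X.O/XX.] end (terminal -1, O#2); searched OXO/..O/XX. to 5

PV length from [OXO/..O/XX.]: 1 ply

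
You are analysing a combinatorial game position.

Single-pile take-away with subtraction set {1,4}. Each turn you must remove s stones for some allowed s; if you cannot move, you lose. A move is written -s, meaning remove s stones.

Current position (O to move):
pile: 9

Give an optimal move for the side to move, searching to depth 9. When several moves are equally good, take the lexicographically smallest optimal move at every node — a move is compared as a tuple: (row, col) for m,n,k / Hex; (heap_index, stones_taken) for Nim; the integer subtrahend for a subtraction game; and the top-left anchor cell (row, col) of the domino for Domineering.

ply 1, O at 9 | -1=-1→8; -4=+1→5*
ply 2, X at 5 | -1=-1→4*; -4=-1→1
ply 3, O at 4 | -1=-1→3; -4=+1→0*
ply 4: 0 is terminal -1 (X); from 9 depth 9

O's best at [9]: -4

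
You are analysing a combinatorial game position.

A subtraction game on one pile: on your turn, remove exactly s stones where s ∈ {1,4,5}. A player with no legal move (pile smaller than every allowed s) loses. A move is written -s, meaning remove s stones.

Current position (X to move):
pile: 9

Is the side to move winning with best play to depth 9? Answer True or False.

X winning at [9]: True

p1 X@[9]: -1[8]+1* -4[5]-1 -5[4]-1
p2 O@[8]: -1[7]-1* -4[4]-1 -5[3]-1
p3 X@[7]: -1[6]-1 -4[3]-1 -5[2]+1*
p4 O@[2]: -1[1]-1*
p5 X@[1]: -1[0]+1*
p6 O@[0] terminal -1; root [9] d9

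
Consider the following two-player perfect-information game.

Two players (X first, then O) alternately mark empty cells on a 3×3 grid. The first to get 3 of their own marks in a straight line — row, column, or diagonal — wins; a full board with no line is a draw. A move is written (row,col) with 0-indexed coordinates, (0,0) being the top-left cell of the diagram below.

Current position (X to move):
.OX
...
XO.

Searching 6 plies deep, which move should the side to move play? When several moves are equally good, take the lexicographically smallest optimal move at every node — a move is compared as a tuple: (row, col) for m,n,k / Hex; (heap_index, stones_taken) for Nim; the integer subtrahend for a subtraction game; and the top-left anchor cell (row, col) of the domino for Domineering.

p1 X@[.OX/.../XO.]: (0,0)[XOX/.../XO.]-1 (1,0)[.OX/X../XO.]-1 (1,1)[.OX/.X./XO.]+1* (1,2)[.OX/..X/XO.]-1 (2,2)[.OX/.../XOX]-1
p2 O@[.OX/.X./XO.] terminal -1; root [.OX/.../XO.] d6

X's best at [.OX/.../XO.]: (1,1)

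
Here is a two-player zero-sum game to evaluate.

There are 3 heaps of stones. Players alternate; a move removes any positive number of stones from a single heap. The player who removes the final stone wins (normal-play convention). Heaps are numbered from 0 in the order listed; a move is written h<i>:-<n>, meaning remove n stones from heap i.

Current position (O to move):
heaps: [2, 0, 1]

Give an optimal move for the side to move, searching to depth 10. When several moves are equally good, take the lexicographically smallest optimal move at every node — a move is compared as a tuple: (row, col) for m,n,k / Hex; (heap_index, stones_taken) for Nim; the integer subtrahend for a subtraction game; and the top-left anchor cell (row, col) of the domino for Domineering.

O's best at [(2,0,1)]: h0:-1

ply 1, O at (2,0,1) | h0:-1=+1→(1,0,1)*; h0:-2=-1→(0,0,1); h2:-1=-1→(2,0,0)
ply 2, X at (1,0,1) | h0:-1=-1→(0,0,1)*; h2:-1=-1→(1,0,0)
ply 3, O at (0,0,1) | h2:-1=+1→(0,0,0)*
ply 4: (0,0,0) is terminal -1 (X); from (2,0,1) depth 10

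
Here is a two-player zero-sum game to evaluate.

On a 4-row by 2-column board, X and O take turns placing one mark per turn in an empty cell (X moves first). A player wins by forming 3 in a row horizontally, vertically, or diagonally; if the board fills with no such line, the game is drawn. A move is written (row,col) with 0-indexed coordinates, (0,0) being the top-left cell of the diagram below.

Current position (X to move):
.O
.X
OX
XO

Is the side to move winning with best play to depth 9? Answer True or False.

X winning at [.O/.X/OX/XO]: False

ply 1, X at .O/.X/OX/XO | (0,0)=+0→XO/.X/OX/XO*; (1,0)=+0→.O/XX/OX/XO
ply 2, O at XO/.X/OX/XO | (1,0)=+0→XO/OX/OX/XO*
ply 3: XO/OX/OX/XO is terminal +0 (X); from .O/.X/OX/XO depth 9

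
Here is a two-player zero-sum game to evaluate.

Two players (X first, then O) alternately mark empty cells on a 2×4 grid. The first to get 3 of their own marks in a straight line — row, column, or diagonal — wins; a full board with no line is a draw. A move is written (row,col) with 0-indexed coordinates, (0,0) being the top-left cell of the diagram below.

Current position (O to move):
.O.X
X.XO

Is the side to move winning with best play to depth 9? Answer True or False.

[.O.X/X.XO] O move#1: (0,0):-1/OO.X/X.XO, (0,2):-1/.OOX/X.XO, (1,1):+0/.O.X/XOXO*
[.O.X/XOXO] X move#2: (0,0):+0/XO.X/XOXO*, (0,2):+0/.OXX/XOXO
[XO.X/XOXO] O move#3: (0,2):+0/XOOX/XOXO*
[XOOX/XOXO] end (terminal +0, X#4); searched .O.X/X.XO to 9

O winning at [.O.X/X.XO]: False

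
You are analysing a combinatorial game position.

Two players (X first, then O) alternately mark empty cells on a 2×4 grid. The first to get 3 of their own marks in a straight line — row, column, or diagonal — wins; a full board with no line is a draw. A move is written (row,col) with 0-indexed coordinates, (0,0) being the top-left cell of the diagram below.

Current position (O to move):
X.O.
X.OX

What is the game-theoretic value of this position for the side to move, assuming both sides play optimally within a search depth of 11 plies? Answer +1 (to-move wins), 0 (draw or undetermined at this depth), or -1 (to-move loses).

value(X.O./X.OX, O) = 0

ply 1, O at X.O./X.OX | (0,1)=+0→XOO./X.OX*; (0,3)=+0→X.OO/X.OX; (1,1)=+0→X.O./XOOX
ply 2, X at XOO./X.OX | (0,3)=+0→XOOX/X.OX*; (1,1)=-1→XOO./XXOX
ply 3, O at XOOX/X.OX | (1,1)=+0→XOOX/XOOX*
ply 4: XOOX/XOOX is terminal +0 (X); from X.O./X.OX depth 11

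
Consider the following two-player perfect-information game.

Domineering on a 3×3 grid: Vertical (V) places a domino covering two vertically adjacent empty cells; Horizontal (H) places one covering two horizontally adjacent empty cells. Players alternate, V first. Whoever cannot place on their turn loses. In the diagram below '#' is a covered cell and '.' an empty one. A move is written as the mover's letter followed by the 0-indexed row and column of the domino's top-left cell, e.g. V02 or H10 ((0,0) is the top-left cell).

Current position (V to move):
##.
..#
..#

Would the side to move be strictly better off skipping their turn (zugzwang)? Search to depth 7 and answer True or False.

[##./..#/..#] V move#1: V10:+1/##./#.#/#.#*, V11:+1/##./.##/.##
[##./#.#/#.#] end (terminal -1, H#2); searched ##./..#/..# to 7
pass branch (H moves first from the same position):
  | [##./..#/..#] H move#1: H10:+1/##./###/..#*, H20:+1/##./..#/###
  | [##./###/..#] end (terminal -1, V#2); searched ##./..#/..# to 7
V moving scores +1; V passing scores -1

zugzwang(##./..#/..#, V) = False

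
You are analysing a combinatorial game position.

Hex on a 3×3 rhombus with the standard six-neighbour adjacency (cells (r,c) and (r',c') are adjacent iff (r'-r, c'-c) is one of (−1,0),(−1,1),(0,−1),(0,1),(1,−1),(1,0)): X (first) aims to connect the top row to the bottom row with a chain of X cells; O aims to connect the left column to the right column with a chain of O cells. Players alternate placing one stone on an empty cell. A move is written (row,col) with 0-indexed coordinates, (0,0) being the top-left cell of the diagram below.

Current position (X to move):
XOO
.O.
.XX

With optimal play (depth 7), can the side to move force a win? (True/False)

p1 X@[XOO/.O./.XX]: (1,0)[XOO/XO./.XX]-1* (1,2)[XOO/.OX/.XX]-1 (2,0)[XOO/.O./XXX]-1
p2 O@[XOO/XO./.XX]: (1,2)[XOO/XOO/.XX]-1 (2,0)[XOO/XO./OXX]+1*
p3 X@[XOO/XO./OXX] terminal -1; root [XOO/.O./.XX] d7

X winning at [XOO/.O./.XX]: False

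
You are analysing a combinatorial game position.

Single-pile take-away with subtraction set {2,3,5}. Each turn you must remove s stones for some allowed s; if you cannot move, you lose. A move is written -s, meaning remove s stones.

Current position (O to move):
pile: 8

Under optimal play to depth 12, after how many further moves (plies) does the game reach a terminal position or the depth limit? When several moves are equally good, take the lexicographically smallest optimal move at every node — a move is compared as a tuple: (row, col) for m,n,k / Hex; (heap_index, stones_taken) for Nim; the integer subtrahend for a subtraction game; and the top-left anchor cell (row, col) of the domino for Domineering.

PV length from [8]: 2 plies

[8] O move#1: -2:-1/6*, -3:-1/5, -5:-1/3
[6] X move#2: -2:-1/4, -3:-1/3, -5:+1/1*
[1] end (terminal -1, O#3); searched 8 to 12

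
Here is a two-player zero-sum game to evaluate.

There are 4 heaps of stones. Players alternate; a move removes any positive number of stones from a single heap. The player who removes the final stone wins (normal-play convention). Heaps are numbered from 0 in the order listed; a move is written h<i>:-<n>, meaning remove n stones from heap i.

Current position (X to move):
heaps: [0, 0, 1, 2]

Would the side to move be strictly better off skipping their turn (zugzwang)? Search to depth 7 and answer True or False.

[(0,0,1,2)] X move#1: h2:-1:-1/(0,0,0,2), h3:-1:+1/(0,0,1,1)*, h3:-2:-1/(0,0,1,0)
[(0,0,1,1)] O move#2: h2:-1:-1/(0,0,0,1)*, h3:-1:-1/(0,0,1,0)
[(0,0,0,1)] X move#3: h3:-1:+1/(0,0,0,0)*
[(0,0,0,0)] end (terminal -1, O#4); searched (0,0,1,2) to 7
suppose X passes — search the same position with O to move:
pass> [(0,0,1,2)] O move#1: h2:-1:-1/(0,0,0,2), h3:-1:+1/(0,0,1,1)*, h3:-2:-1/(0,0,1,0)
pass> [(0,0,1,1)] X move#2: h2:-1:-1/(0,0,0,1)*, h3:-1:-1/(0,0,1,0)
pass> [(0,0,0,1)] O move#3: h3:-1:+1/(0,0,0,0)*
pass> [(0,0,0,0)] end (terminal -1, X#4); searched (0,0,1,2) to 7
for X: play +1, pass -1

zugzwang((0,0,1,2), X) = False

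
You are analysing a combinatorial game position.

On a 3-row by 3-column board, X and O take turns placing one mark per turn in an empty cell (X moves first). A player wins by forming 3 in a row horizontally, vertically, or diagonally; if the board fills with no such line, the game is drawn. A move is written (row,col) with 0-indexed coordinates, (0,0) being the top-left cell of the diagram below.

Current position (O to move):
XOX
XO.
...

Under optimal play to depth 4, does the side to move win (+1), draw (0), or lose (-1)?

value(XOX/XO./..., O) = +1

[XOX/XO./...] O move#1: (1,2):-1/XOX/XOO/..., (2,0):+0/XOX/XO./O.., (2,1):+1/XOX/XO./.O.*, (2,2):-1/XOX/XO./..O
[XOX/XO./.O.] end (terminal -1, X#2); searched XOX/XO./... to 4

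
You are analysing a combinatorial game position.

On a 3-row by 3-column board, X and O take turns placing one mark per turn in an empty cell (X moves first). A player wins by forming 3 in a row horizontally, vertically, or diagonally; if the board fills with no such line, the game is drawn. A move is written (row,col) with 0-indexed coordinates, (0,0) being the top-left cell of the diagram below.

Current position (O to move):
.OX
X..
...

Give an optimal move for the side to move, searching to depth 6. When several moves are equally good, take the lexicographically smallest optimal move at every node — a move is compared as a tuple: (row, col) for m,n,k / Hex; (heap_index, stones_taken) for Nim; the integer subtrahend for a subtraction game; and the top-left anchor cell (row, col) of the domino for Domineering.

p1 O@[.OX/X../...]: (0,0)[OOX/X../...]-1 (1,1)[.OX/XO./...]+0* (1,2)[.OX/X.O/...]-1 (2,0)[.OX/X../O..]-1 (2,1)[.OX/X../.O.]-1 (2,2)[.OX/X../..O]-1
p2 X@[.OX/XO./...]: (0,0)[XOX/XO./...]-1 (1,2)[.OX/XOX/...]-1 (2,0)[.OX/XO./X..]-1 (2,1)[.OX/XO./.X.]+0* (2,2)[.OX/XO./..X]-1
p3 O@[.OX/XO./.X.]: (0,0)[OOX/XO./.X.]-1 (1,2)[.OX/XOO/.X.]-1 (2,0)[.OX/XO./OX.]+0* (2,2)[.OX/XO./.XO]+0
p4 X@[.OX/XO./OX.]: (0,0)[XOX/XO./OX.]+0* (1,2)[.OX/XOX/OX.]+0 (2,2)[.OX/XO./OXX]+0
p5 O@[XOX/XO./OX.]: (1,2)[XOX/XOO/OX.]+0* (2,2)[XOX/XO./OXO]+0
p6 X@[XOX/XOO/OX.]: (2,2)[XOX/XOO/OXX]+0*
p7 O@[XOX/XOO/OXX] terminal +0; root [.OX/X../...] d6

O's best at [.OX/X../...]: (1,1)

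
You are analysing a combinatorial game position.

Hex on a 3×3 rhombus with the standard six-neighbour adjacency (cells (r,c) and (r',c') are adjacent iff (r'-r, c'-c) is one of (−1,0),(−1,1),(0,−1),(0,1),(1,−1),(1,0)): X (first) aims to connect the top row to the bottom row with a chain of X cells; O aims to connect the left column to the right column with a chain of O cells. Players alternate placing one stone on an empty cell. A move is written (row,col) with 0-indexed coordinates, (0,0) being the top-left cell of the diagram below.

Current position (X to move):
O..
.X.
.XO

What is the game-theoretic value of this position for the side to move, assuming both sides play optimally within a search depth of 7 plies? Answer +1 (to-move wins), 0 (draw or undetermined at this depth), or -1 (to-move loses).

[O../.X./.XO] X move#1: (0,1):+1/OX./.X./.XO*, (0,2):+1/O.X/.X./.XO, (1,0):+1/O../XX./.XO, (1,2):+1/O../.XX/.XO, (2,0):+1/O../.X./XXO
[OX./.X./.XO] end (terminal -1, O#2); searched O../.X./.XO to 7

value(O../.X./.XO, X) = +1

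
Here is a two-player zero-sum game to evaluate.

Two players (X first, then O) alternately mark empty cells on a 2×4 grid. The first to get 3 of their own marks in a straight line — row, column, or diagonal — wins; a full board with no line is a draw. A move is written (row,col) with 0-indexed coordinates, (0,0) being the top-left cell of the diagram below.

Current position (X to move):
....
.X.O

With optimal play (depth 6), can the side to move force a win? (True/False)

X winning at [..../.X.O]: False

ply 1, X at ..../.X.O | (0,0)=+0→X.../.X.O*; (0,1)=+0→.X../.X.O; (0,2)=+0→..X./.X.O; (0,3)=+0→...X/.X.O; (1,0)=+0→..../XX.O; (1,2)=+0→..../.XXO
ply 2, O at X.../.X.O | (0,1)=+0→XO../.X.O*; (0,2)=+0→X.O./.X.O; (0,3)=+0→X..O/.X.O; (1,0)=+0→X.../OX.O; (1,2)=+0→X.../.XOO
ply 3, X at XO../.X.O | (0,2)=+0→XOX./.X.O*; (0,3)=+0→XO.X/.X.O; (1,0)=+0→XO../XX.O; (1,2)=+0→XO../.XXO
ply 4, O at XOX./.X.O | (0,3)=+0→XOXO/.X.O*; (1,0)=+0→XOX./OX.O; (1,2)=+0→XOX./.XOO
ply 5, X at XOXO/.X.O | (1,0)=+0→XOXO/XX.O*; (1,2)=+0→XOXO/.XXO
ply 6, O at XOXO/XX.O | (1,2)=+0→XOXO/XXOO*
ply 7: XOXO/XXOO is terminal +0 (X); from ..../.X.O depth 6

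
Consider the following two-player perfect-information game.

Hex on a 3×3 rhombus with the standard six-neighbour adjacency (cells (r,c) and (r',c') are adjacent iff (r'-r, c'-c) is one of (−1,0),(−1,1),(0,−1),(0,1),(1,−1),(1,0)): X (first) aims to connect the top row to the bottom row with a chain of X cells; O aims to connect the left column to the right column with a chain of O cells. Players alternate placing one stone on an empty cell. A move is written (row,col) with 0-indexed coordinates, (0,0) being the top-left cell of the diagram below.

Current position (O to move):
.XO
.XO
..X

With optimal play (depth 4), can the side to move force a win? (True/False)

O winning at [.XO/.XO/..X]: False

[.XO/.XO/..X] O move#1: (0,0):-1/OXO/.XO/..X*, (1,0):-1/.XO/OXO/..X, (2,0):-1/.XO/.XO/O.X, (2,1):-1/.XO/.XO/.OX
[OXO/.XO/..X] X move#2: (1,0):+1/OXO/XXO/..X*, (2,0):+1/OXO/.XO/X.X, (2,1):+1/OXO/.XO/.XX
[OXO/XXO/..X] O move#3: (2,0):-1/OXO/XXO/O.X*, (2,1):-1/OXO/XXO/.OX
[OXO/XXO/O.X] X move#4: (2,1):+1/OXO/XXO/OXX*
[OXO/XXO/OXX] end (terminal -1, O#5); searched .XO/.XO/..X to 4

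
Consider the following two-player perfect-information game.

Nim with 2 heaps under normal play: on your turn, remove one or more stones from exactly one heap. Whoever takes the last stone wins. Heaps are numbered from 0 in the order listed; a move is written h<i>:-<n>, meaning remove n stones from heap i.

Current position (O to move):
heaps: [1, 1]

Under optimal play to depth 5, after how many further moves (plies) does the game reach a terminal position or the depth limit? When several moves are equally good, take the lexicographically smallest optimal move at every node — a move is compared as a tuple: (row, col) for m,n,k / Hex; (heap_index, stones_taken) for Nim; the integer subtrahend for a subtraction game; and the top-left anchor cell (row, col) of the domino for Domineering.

PV length from [(1,1)]: 2 plies

ply 1, O at (1,1) | h0:-1=-1→(0,1)*; h1:-1=-1→(1,0)
ply 2, X at (0,1) | h1:-1=+1→(0,0)*
ply 3: (0,0) is terminal -1 (O); from (1,1) depth 5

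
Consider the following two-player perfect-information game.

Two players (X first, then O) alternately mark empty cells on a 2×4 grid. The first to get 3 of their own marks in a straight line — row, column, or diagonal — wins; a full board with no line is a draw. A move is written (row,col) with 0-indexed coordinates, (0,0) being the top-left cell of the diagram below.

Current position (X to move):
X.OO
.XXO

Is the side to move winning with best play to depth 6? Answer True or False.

X winning at [X.OO/.XXO]: True

[X.OO/.XXO] X move#1: (0,1):+0/XXOO/.XXO, (1,0):+1/X.OO/XXXO*
[X.OO/XXXO] end (terminal -1, O#2); searched X.OO/.XXO to 6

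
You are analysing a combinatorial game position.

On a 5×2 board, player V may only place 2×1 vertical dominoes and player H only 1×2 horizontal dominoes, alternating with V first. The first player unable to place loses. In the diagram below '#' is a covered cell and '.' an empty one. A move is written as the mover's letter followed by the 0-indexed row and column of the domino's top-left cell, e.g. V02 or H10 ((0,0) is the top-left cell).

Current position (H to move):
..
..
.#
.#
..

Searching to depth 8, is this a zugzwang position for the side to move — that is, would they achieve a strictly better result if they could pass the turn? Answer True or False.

ply 1, H at ../../.#/.#/.. | H00=+1→##/../.#/.#/..*; H10=+1→../##/.#/.#/..; H40=-1→../../.#/.#/##
ply 2, V at ##/../.#/.#/.. | V10=-1→##/#./##/.#/..*; V20=-1→##/../##/##/..; V30=-1→##/../.#/##/#.
ply 3, H at ##/#./##/.#/.. | H40=+1→##/#./##/.#/##*
ply 4: ##/#./##/.#/## is terminal -1 (V); from ../../.#/.#/.. depth 8
if H skipped the turn, V would face:
~ ply 1, V at ../../.#/.#/.. | V00=+1→#./#./.#/.#/..*; V01=+1→.#/.#/.#/.#/..; V10=+1→../#./##/.#/..; V20=-1→../../##/##/..; V30=-1→../../.#/##/#.
~ ply 2, H at #./#./.#/.#/.. | H40=-1→#./#./.#/.#/##*
~ ply 3, V at #./#./.#/.#/## | V01=+1→##/##/.#/.#/##*; V20=+1→#./#./##/##/##
~ ply 4: ##/##/.#/.#/## is terminal -1 (H); from ../../.#/.#/.. depth 8
compare (H): move=+1 vs pass=-1

zugzwang(../../.#/.#/.., H) = False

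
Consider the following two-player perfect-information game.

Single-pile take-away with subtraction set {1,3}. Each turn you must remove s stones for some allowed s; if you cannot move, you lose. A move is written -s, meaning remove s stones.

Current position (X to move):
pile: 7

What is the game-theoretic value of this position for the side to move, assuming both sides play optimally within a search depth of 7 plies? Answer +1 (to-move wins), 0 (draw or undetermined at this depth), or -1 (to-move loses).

ply 1, X at 7 | -1=+1→6*; -3=+1→4
ply 2, O at 6 | -1=-1→5*; -3=-1→3
ply 3, X at 5 | -1=+1→4*; -3=+1→2
ply 4, O at 4 | -1=-1→3*; -3=-1→1
ply 5, X at 3 | -1=+1→2*; -3=+1→0
ply 6, O at 2 | -1=-1→1*
ply 7, X at 1 | -1=+1→0*
ply 8: 0 is terminal -1 (O); from 7 depth 7

value(7, X) = +1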